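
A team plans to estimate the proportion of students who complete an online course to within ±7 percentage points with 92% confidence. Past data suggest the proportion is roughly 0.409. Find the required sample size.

152

For a proportion with margin E = 0.07 at 92% confidence, z = 1.751.
n = p̂(1−p̂)(z/E)² = 0.409 × 0.591 × (1.751/0.07)² = 151.25
Round up: n = 152.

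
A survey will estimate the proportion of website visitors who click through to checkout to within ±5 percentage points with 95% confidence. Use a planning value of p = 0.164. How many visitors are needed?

For a proportion with margin E = 0.05 at 95% confidence, z = 1.960.
n = p̂(1−p̂)(z/E)² = 0.164 × 0.836 × (1.960/0.05)² = 210.68
Round up: n = 211.

211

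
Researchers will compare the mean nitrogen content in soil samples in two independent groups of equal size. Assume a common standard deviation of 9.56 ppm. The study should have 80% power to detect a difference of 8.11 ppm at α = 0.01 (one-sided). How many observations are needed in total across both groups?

For two equal groups, n per group = 2·((z_α + z_β)·σ/δ)².
z_α = 2.326; z_β = 0.842 (power 80%).
n = 2 × (3.168 × 9.56 / 8.11)² = 2 × 13.95 = 27.90
Round up: n = 28 per group.
Total across both groups: 2 × 28 = 56.

56 total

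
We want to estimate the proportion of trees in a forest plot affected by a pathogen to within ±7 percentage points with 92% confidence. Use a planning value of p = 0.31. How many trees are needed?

n = 134

For a proportion with margin E = 0.07 at 92% confidence, z = 1.751.
n = p̂(1−p̂)(z/E)² = 0.31 × 0.69 × (1.751/0.07)² = 133.84
Round up: n = 134.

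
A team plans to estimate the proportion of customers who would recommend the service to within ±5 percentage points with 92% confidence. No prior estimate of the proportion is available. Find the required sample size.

For a proportion with margin E = 0.05 at 92% confidence, z = 1.751.
With no prior estimate, use p = 0.5, which maximizes p(1−p) at 0.25.
n = 0.25 × (z/E)² = 0.25 × (1.751/0.05)² = 306.60
Round up: n = 307.

n = 307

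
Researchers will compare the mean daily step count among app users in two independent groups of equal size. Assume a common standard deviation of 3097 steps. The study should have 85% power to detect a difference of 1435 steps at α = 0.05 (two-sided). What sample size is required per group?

For two equal groups, n per group = 2·((z_{α/2} + z_β)·σ/δ)².
z_{α/2} = 1.960; z_β = 1.036 (power 85%).
n = 2 × (2.996 × 3097 / 1435)² = 2 × 41.81 = 83.62
Round up: n = 84 per group.

84 per group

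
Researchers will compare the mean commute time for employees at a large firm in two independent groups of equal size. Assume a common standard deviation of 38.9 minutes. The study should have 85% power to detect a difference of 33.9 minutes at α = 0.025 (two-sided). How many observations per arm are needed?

For two equal groups, n per group = 2·((z_{α/2} + z_β)·σ/δ)².
z_{α/2} = 2.241; z_β = 1.036 (power 85%).
n = 2 × (3.277 × 38.9 / 33.9)² = 2 × 14.14 = 28.28
Round up: n = 29 per group.

29 per group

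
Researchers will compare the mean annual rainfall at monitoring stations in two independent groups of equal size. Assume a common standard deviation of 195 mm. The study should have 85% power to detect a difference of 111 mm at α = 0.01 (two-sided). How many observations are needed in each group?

For two equal groups, n per group = 2·((z_{α/2} + z_β)·σ/δ)².
z_{α/2} = 2.576; z_β = 1.036 (power 85%).
n = 2 × (3.612 × 195 / 111)² = 2 × 40.26 = 80.52
Round up: n = 81 per group.

81 per group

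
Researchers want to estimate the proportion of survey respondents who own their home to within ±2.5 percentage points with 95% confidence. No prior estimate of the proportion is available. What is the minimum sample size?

1537

For a proportion with margin E = 0.025 at 95% confidence, z = 1.960.
With no prior estimate, use p = 0.5, which maximizes p(1−p) at 0.25.
n = 0.25 × (z/E)² = 0.25 × (1.960/0.025)² = 1536.64
Round up: n = 1537.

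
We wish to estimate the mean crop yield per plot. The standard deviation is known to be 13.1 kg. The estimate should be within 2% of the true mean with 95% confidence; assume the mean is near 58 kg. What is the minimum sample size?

For a mean, the margin of error is E = z·σ/√n, so n = (zσ/E)².
At 95% confidence, z = 1.960.
E = 2% of 58 = 1.16 kg.
n = (1.960 × 13.1 / 1.16)² = 489.94
Round up: n = 490.

490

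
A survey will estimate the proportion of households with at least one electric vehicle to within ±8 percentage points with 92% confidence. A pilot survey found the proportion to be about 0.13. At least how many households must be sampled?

n = 55

For a proportion with margin E = 0.08 at 92% confidence, z = 1.751.
n = p̂(1−p̂)(z/E)² = 0.13 × 0.87 × (1.751/0.08)² = 54.18
Round up: n = 55.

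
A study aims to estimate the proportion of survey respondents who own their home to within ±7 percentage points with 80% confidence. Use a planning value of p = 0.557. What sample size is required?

83

For a proportion with margin E = 0.07 at 80% confidence, z = 1.282.
n = p̂(1−p̂)(z/E)² = 0.557 × 0.443 × (1.282/0.07)² = 82.76
Round up: n = 83.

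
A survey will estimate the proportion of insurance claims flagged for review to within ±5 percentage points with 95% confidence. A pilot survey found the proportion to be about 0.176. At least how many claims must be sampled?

For a proportion with margin E = 0.05 at 95% confidence, z = 1.960.
n = p̂(1−p̂)(z/E)² = 0.176 × 0.824 × (1.960/0.05)² = 222.85
Round up: n = 223.

223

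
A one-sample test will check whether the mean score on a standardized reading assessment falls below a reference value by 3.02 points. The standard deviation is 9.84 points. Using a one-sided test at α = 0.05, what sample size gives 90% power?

For a one-sample z-test, n = ((z_α + z_β)·σ/δ)².
z_α = 1.645 (one-sided α = 0.05); z_β = 1.282 (power 90% → β = 0.1).
n = (2.927 × 9.84 / 3.02)² = 90.95
Round up: n = 91.

91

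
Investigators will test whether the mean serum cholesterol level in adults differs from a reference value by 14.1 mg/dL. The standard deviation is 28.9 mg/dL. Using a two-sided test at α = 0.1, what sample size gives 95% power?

For a one-sample z-test, n = ((z_{α/2} + z_β)·σ/δ)².
z_{α/2} = 1.645 (two-sided α = 0.1); z_β = 1.645 (power 95% → β = 0.05).
n = (3.290 × 28.9 / 14.1)² = 45.47
Round up: n = 46.

46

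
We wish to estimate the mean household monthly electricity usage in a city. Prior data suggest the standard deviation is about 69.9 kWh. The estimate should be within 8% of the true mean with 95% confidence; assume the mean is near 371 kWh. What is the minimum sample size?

For a mean, the margin of error is E = z·σ/√n, so n = (zσ/E)².
At 95% confidence, z = 1.960.
E = 8% of 371 = 29.68 kWh.
n = (1.960 × 69.9 / 29.68)² = 21.31
Round up: n = 22.

22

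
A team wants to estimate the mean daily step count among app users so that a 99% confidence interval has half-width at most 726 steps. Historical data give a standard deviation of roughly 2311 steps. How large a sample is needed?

For a mean, the margin of error is E = z·σ/√n, so n = (zσ/E)².
At 99% confidence, z = 2.576.
n = (2.576 × 2311 / 726)² = 67.24
Round up: n = 68.

n = 68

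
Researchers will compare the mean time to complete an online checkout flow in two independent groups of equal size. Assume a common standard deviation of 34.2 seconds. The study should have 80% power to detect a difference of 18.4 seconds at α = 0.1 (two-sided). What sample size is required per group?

43 per group

For two equal groups, n per group = 2·((z_{α/2} + z_β)·σ/δ)².
z_{α/2} = 1.645; z_β = 0.842 (power 80%).
n = 2 × (2.487 × 34.2 / 18.4)² = 2 × 21.37 = 42.74
Round up: n = 43 per group.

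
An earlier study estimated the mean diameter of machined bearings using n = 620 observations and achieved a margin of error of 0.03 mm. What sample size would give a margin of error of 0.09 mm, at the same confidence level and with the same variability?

n = 69

Margin of error scales as 1/√n, so n₂ = n₁·(E₁/E₂)².
n₂ = 620 × (0.03/0.09)² = 620 × 0.1111 = 68.88
Round up: n₂ = 69.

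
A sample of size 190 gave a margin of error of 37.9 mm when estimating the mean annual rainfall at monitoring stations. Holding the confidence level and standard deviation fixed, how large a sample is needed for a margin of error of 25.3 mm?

n = 427

Margin of error scales as 1/√n, so n₂ = n₁·(E₁/E₂)².
n₂ = 190 × (37.9/25.3)² = 190 × 2.244 = 426.36
Round up: n₂ = 427.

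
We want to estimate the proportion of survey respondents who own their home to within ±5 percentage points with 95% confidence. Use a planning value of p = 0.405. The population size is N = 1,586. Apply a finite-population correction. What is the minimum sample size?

For a proportion with margin E = 0.05 at 95% confidence, z = 1.960.
n = p̂(1−p̂)(z/E)² = 0.405 × 0.595 × (1.960/0.05)² = 370.29 — call this n₀.
Finite-population correction with N = 1,586: n = n₀ / (1 + (n₀−1)/N) = 370.29 / 1.233 = 300.32
Round up: n = 301.

301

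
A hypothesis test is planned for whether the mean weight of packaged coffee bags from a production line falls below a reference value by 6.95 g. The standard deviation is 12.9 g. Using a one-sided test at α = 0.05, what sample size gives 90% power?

30

For a one-sample z-test, n = ((z_α + z_β)·σ/δ)².
z_α = 1.645 (one-sided α = 0.05); z_β = 1.282 (power 90% → β = 0.1).
n = (2.927 × 12.9 / 6.95)² = 29.52
Round up: n = 30.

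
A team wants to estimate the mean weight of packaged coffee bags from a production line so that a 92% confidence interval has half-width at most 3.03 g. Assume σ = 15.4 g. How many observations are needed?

For a mean, the margin of error is E = z·σ/√n, so n = (zσ/E)².
At 92% confidence, z = 1.751.
n = (1.751 × 15.4 / 3.03)² = 79.20
Round up: n = 80.

n = 80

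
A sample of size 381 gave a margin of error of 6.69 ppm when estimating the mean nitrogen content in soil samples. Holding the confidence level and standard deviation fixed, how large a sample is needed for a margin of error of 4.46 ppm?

Margin of error scales as 1/√n, so n₂ = n₁·(E₁/E₂)².
n₂ = 381 × (6.69/4.46)² = 381 × 2.25 = 857.25
Round up: n₂ = 858.

858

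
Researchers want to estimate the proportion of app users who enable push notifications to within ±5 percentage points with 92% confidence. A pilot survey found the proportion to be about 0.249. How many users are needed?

230

For a proportion with margin E = 0.05 at 92% confidence, z = 1.751.
n = p̂(1−p̂)(z/E)² = 0.249 × 0.751 × (1.751/0.05)² = 229.34
Round up: n = 230.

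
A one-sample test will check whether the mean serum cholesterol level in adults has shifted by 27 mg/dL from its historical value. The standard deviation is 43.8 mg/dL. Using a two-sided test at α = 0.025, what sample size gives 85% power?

For a one-sample z-test, n = ((z_{α/2} + z_β)·σ/δ)².
z_{α/2} = 2.241 (two-sided α = 0.025); z_β = 1.036 (power 85% → β = 0.15).
n = (3.277 × 43.8 / 27)² = 28.26
Round up: n = 29.

29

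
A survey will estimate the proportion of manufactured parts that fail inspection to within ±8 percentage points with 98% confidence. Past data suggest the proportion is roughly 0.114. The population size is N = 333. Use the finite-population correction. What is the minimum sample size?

n = 69

For a proportion with margin E = 0.08 at 98% confidence, z = 2.326.
n = p̂(1−p̂)(z/E)² = 0.114 × 0.886 × (2.326/0.08)² = 85.38 — call this n₀.
Finite-population correction with N = 333: n = n₀ / (1 + (n₀−1)/N) = 85.38 / 1.253 = 68.14
Round up: n = 69.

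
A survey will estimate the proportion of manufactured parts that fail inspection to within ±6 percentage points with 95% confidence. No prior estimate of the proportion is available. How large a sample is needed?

For a proportion with margin E = 0.06 at 95% confidence, z = 1.960.
With no prior estimate, use p = 0.5, which maximizes p(1−p) at 0.25.
n = 0.25 × (z/E)² = 0.25 × (1.960/0.06)² = 266.78
Round up: n = 267.

267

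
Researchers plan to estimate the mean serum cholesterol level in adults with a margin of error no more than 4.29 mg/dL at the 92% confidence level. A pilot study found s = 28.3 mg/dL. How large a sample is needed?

134

For a mean, the margin of error is E = z·σ/√n, so n = (zσ/E)².
At 92% confidence, z = 1.751.
n = (1.751 × 28.3 / 4.29)² = 133.42
Round up: n = 134.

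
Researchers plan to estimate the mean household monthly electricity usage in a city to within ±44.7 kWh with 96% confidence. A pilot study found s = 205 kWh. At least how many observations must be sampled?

n = 89

For a mean, the margin of error is E = z·σ/√n, so n = (zσ/E)².
At 96% confidence, z = 2.054.
n = (2.054 × 205 / 44.7)² = 88.73
Round up: n = 89.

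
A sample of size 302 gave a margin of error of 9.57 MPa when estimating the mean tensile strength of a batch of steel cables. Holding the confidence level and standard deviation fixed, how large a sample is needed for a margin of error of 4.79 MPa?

Margin of error scales as 1/√n, so n₂ = n₁·(E₁/E₂)².
n₂ = 302 × (9.57/4.79)² = 302 × 3.992 = 1205.58
Round up: n₂ = 1206.

1206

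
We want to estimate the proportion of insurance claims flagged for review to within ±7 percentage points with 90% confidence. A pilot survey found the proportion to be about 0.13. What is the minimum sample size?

For a proportion with margin E = 0.07 at 90% confidence, z = 1.645.
n = p̂(1−p̂)(z/E)² = 0.13 × 0.87 × (1.645/0.07)² = 62.46
Round up: n = 63.

63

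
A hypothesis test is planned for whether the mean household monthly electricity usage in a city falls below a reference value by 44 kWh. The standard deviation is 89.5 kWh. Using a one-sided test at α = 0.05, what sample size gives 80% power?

For a one-sample z-test, n = ((z_α + z_β)·σ/δ)².
z_α = 1.645 (one-sided α = 0.05); z_β = 0.842 (power 80% → β = 0.2).
n = (2.487 × 89.5 / 44)² = 25.59
Round up: n = 26.

26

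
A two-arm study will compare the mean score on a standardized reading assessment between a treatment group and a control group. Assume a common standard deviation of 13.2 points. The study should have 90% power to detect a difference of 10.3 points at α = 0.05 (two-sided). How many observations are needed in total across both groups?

For two equal groups, n per group = 2·((z_{α/2} + z_β)·σ/δ)².
z_{α/2} = 1.960; z_β = 1.282 (power 90%).
n = 2 × (3.242 × 13.2 / 10.3)² = 2 × 17.26 = 34.52
Round up: n = 35 per group.
Total across both groups: 2 × 35 = 70.

70 total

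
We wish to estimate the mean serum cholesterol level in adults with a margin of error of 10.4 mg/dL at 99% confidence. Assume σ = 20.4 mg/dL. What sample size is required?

26

For a mean, the margin of error is E = z·σ/√n, so n = (zσ/E)².
At 99% confidence, z = 2.576.
n = (2.576 × 20.4 / 10.4)² = 25.53
Round up: n = 26.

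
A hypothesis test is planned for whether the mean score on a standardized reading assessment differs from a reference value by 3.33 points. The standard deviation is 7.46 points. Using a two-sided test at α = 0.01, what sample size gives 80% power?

For a one-sample z-test, n = ((z_{α/2} + z_β)·σ/δ)².
z_{α/2} = 2.576 (two-sided α = 0.01); z_β = 0.842 (power 80% → β = 0.2).
n = (3.418 × 7.46 / 3.33)² = 58.63
Round up: n = 59.

59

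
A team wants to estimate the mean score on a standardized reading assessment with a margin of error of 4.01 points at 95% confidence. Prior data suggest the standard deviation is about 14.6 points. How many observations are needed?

For a mean, the margin of error is E = z·σ/√n, so n = (zσ/E)².
At 95% confidence, z = 1.960.
n = (1.960 × 14.6 / 4.01)² = 50.92
Round up: n = 51.

51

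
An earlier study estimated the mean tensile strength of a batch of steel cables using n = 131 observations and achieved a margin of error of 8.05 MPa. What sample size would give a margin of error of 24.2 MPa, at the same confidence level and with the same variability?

15

Margin of error scales as 1/√n, so n₂ = n₁·(E₁/E₂)².
n₂ = 131 × (8.05/24.2)² = 131 × 0.1107 = 14.50
Round up: n₂ = 15.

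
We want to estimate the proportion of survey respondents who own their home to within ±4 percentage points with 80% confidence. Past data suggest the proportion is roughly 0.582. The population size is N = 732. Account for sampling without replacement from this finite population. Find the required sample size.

For a proportion with margin E = 0.04 at 80% confidence, z = 1.282.
n = p̂(1−p̂)(z/E)² = 0.582 × 0.418 × (1.282/0.04)² = 249.89 — call this n₀.
Finite-population correction with N = 732: n = n₀ / (1 + (n₀−1)/N) = 249.89 / 1.34 = 186.49
Round up: n = 187.

187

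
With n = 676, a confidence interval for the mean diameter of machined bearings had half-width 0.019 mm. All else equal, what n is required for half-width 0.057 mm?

Margin of error scales as 1/√n, so n₂ = n₁·(E₁/E₂)².
n₂ = 676 × (0.019/0.057)² = 676 × 0.1111 = 75.10
Round up: n₂ = 76.

n = 76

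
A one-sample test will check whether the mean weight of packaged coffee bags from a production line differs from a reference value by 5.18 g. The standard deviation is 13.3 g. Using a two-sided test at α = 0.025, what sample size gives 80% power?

63

For a one-sample z-test, n = ((z_{α/2} + z_β)·σ/δ)².
z_{α/2} = 2.241 (two-sided α = 0.025); z_β = 0.842 (power 80% → β = 0.2).
n = (3.083 × 13.3 / 5.18)² = 62.66
Round up: n = 63.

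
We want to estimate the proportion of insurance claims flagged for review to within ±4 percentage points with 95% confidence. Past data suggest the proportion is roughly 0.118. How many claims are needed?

For a proportion with margin E = 0.04 at 95% confidence, z = 1.960.
n = p̂(1−p̂)(z/E)² = 0.118 × 0.882 × (1.960/0.04)² = 249.89
Round up: n = 250.

n = 250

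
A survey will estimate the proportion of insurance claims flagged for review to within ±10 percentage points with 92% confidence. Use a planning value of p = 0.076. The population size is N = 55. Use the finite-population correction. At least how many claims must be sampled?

For a proportion with margin E = 0.1 at 92% confidence, z = 1.751.
n = p̂(1−p̂)(z/E)² = 0.076 × 0.924 × (1.751/0.1)² = 21.53 — call this n₀.
Finite-population correction with N = 55: n = n₀ / (1 + (n₀−1)/N) = 21.53 / 1.373 = 15.68
Round up: n = 16.

n = 16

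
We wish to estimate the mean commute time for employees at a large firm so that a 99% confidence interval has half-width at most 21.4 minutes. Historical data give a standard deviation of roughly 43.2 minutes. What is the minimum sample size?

n = 28

For a mean, the margin of error is E = z·σ/√n, so n = (zσ/E)².
At 99% confidence, z = 2.576.
n = (2.576 × 43.2 / 21.4)² = 27.04
Round up: n = 28.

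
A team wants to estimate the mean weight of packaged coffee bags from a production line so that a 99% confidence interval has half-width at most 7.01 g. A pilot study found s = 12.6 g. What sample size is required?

22

For a mean, the margin of error is E = z·σ/√n, so n = (zσ/E)².
At 99% confidence, z = 2.576.
n = (2.576 × 12.6 / 7.01)² = 21.44
Round up: n = 22.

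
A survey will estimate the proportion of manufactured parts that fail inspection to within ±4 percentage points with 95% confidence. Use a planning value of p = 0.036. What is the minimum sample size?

84

For a proportion with margin E = 0.04 at 95% confidence, z = 1.960.
n = p̂(1−p̂)(z/E)² = 0.036 × 0.964 × (1.960/0.04)² = 83.32
Round up: n = 84.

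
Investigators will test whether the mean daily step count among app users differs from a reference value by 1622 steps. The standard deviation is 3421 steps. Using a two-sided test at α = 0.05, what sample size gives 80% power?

35

For a one-sample z-test, n = ((z_{α/2} + z_β)·σ/δ)².
z_{α/2} = 1.960 (two-sided α = 0.05); z_β = 0.842 (power 80% → β = 0.2).
n = (2.802 × 3421 / 1622)² = 34.93
Round up: n = 35.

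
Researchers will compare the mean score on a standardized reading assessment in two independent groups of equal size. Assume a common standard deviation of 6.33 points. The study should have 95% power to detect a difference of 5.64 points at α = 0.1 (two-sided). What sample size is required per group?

28 per group

For two equal groups, n per group = 2·((z_{α/2} + z_β)·σ/δ)².
z_{α/2} = 1.645; z_β = 1.645 (power 95%).
n = 2 × (3.290 × 6.33 / 5.64)² = 2 × 13.63 = 27.26
Round up: n = 28 per group.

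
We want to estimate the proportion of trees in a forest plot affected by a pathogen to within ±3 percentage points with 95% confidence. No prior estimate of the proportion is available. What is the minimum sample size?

1068

For a proportion with margin E = 0.03 at 95% confidence, z = 1.960.
With no prior estimate, use p = 0.5, which maximizes p(1−p) at 0.25.
n = 0.25 × (z/E)² = 0.25 × (1.960/0.03)² = 1067.11
Round up: n = 1068.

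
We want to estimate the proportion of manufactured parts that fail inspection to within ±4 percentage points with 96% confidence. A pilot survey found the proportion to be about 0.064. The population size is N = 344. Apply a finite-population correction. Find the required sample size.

For a proportion with margin E = 0.04 at 96% confidence, z = 2.054.
n = p̂(1−p̂)(z/E)² = 0.064 × 0.936 × (2.054/0.04)² = 157.96 — call this n₀.
Finite-population correction with N = 344: n = n₀ / (1 + (n₀−1)/N) = 157.96 / 1.456 = 108.49
Round up: n = 109.

n = 109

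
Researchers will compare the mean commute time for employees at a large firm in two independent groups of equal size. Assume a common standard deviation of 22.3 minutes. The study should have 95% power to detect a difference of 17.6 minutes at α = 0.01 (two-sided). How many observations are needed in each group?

For two equal groups, n per group = 2·((z_{α/2} + z_β)·σ/δ)².
z_{α/2} = 2.576; z_β = 1.645 (power 95%).
n = 2 × (4.221 × 22.3 / 17.6)² = 2 × 28.60 = 57.20
Round up: n = 58 per group.

58 per group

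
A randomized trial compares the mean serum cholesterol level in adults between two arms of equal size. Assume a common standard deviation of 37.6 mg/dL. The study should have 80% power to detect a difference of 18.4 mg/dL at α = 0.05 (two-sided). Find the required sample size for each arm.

66 per group

For two equal groups, n per group = 2·((z_{α/2} + z_β)·σ/δ)².
z_{α/2} = 1.960; z_β = 0.842 (power 80%).
n = 2 × (2.802 × 37.6 / 18.4)² = 2 × 32.79 = 65.58
Round up: n = 66 per group.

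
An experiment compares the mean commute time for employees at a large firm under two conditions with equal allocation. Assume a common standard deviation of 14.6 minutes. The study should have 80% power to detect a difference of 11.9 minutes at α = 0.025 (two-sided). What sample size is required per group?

For two equal groups, n per group = 2·((z_{α/2} + z_β)·σ/δ)².
z_{α/2} = 2.241; z_β = 0.842 (power 80%).
n = 2 × (3.083 × 14.6 / 11.9)² = 2 × 14.31 = 28.62
Round up: n = 29 per group.

29 per group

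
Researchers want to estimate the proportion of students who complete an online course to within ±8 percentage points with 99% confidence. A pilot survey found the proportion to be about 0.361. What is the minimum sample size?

For a proportion with margin E = 0.08 at 99% confidence, z = 2.576.
n = p̂(1−p̂)(z/E)² = 0.361 × 0.639 × (2.576/0.08)² = 239.18
Round up: n = 240.

240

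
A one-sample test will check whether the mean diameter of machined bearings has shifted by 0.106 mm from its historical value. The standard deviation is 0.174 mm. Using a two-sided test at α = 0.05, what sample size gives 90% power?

For a one-sample z-test, n = ((z_{α/2} + z_β)·σ/δ)².
z_{α/2} = 1.960 (two-sided α = 0.05); z_β = 1.282 (power 90% → β = 0.1).
n = (3.242 × 0.174 / 0.106)² = 28.32
Round up: n = 29.

29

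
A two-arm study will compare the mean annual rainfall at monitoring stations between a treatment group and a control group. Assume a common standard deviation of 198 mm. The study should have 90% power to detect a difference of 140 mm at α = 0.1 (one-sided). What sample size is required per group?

For two equal groups, n per group = 2·((z_α + z_β)·σ/δ)².
z_α = 1.282; z_β = 1.282 (power 90%).
n = 2 × (2.564 × 198 / 140)² = 2 × 13.15 = 26.30
Round up: n = 27 per group.

27 per group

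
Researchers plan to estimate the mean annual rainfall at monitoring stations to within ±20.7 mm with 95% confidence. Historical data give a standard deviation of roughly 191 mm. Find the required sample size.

For a mean, the margin of error is E = z·σ/√n, so n = (zσ/E)².
At 95% confidence, z = 1.960.
n = (1.960 × 191 / 20.7)² = 327.07
Round up: n = 328.

328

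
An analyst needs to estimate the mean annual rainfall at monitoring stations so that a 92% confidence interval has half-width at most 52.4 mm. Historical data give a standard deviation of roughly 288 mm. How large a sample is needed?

93

For a mean, the margin of error is E = z·σ/√n, so n = (zσ/E)².
At 92% confidence, z = 1.751.
n = (1.751 × 288 / 52.4)² = 92.62
Round up: n = 93.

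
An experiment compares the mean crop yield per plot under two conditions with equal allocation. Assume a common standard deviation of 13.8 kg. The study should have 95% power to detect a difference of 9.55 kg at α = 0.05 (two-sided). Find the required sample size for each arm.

For two equal groups, n per group = 2·((z_{α/2} + z_β)·σ/δ)².
z_{α/2} = 1.960; z_β = 1.645 (power 95%).
n = 2 × (3.605 × 13.8 / 9.55)² = 2 × 27.14 = 54.28
Round up: n = 55 per group.

55 per group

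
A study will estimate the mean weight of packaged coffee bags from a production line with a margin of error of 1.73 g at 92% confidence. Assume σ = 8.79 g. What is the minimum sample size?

n = 80

For a mean, the margin of error is E = z·σ/√n, so n = (zσ/E)².
At 92% confidence, z = 1.751.
n = (1.751 × 8.79 / 1.73)² = 79.15
Round up: n = 80.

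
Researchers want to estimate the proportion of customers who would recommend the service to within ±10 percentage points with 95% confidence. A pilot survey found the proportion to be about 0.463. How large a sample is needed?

For a proportion with margin E = 0.1 at 95% confidence, z = 1.960.
n = p̂(1−p̂)(z/E)² = 0.463 × 0.537 × (1.960/0.1)² = 95.51
Round up: n = 96.

96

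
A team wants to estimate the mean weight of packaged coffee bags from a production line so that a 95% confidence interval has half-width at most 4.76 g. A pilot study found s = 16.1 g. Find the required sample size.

For a mean, the margin of error is E = z·σ/√n, so n = (zσ/E)².
At 95% confidence, z = 1.960.
n = (1.960 × 16.1 / 4.76)² = 43.95
Round up: n = 44.

n = 44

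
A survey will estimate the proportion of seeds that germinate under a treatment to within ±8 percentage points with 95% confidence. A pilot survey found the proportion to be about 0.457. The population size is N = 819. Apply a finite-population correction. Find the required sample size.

For a proportion with margin E = 0.08 at 95% confidence, z = 1.960.
n = p̂(1−p̂)(z/E)² = 0.457 × 0.543 × (1.960/0.08)² = 148.95 — call this n₀.
Finite-population correction with N = 819: n = n₀ / (1 + (n₀−1)/N) = 148.95 / 1.181 = 126.12
Round up: n = 127.

127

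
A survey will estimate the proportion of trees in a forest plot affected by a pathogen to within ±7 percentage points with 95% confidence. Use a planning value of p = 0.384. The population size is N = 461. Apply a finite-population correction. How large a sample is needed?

For a proportion with margin E = 0.07 at 95% confidence, z = 1.960.
n = p̂(1−p̂)(z/E)² = 0.384 × 0.616 × (1.960/0.07)² = 185.45 — call this n₀.
Finite-population correction with N = 461: n = n₀ / (1 + (n₀−1)/N) = 185.45 / 1.4 = 132.46
Round up: n = 133.

n = 133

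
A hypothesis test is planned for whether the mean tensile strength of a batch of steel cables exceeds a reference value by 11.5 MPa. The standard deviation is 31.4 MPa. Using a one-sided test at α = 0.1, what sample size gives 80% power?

For a one-sample z-test, n = ((z_α + z_β)·σ/δ)².
z_α = 1.282 (one-sided α = 0.1); z_β = 0.842 (power 80% → β = 0.2).
n = (2.124 × 31.4 / 11.5)² = 33.63
Round up: n = 34.

34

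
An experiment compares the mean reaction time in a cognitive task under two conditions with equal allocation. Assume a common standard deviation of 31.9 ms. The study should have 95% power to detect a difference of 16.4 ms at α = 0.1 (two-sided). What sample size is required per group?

82 per group

For two equal groups, n per group = 2·((z_{α/2} + z_β)·σ/δ)².
z_{α/2} = 1.645; z_β = 1.645 (power 95%).
n = 2 × (3.290 × 31.9 / 16.4)² = 2 × 40.95 = 81.90
Round up: n = 82 per group.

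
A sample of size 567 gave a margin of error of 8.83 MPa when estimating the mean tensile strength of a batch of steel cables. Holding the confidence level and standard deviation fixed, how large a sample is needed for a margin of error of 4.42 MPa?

Margin of error scales as 1/√n, so n₂ = n₁·(E₁/E₂)².
n₂ = 567 × (8.83/4.42)² = 567 × 3.991 = 2262.90
Round up: n₂ = 2263.

2263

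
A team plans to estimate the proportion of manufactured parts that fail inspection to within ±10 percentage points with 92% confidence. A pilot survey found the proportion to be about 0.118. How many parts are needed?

For a proportion with margin E = 0.1 at 92% confidence, z = 1.751.
n = p̂(1−p̂)(z/E)² = 0.118 × 0.882 × (1.751/0.1)² = 31.91
Round up: n = 32.

n = 32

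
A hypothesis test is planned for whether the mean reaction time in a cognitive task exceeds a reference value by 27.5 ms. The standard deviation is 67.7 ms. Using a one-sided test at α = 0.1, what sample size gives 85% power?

n = 33

For a one-sample z-test, n = ((z_α + z_β)·σ/δ)².
z_α = 1.282 (one-sided α = 0.1); z_β = 1.036 (power 85% → β = 0.15).
n = (2.318 × 67.7 / 27.5)² = 32.56
Round up: n = 33.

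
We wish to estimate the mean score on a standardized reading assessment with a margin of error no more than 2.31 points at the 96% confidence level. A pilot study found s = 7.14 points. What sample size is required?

n = 41

For a mean, the margin of error is E = z·σ/√n, so n = (zσ/E)².
At 96% confidence, z = 2.054.
n = (2.054 × 7.14 / 2.31)² = 40.31
Round up: n = 41.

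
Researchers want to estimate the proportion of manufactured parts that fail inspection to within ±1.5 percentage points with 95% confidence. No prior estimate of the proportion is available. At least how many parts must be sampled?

4269

For a proportion with margin E = 0.015 at 95% confidence, z = 1.960.
With no prior estimate, use p = 0.5, which maximizes p(1−p) at 0.25.
n = 0.25 × (z/E)² = 0.25 × (1.960/0.015)² = 4268.44
Round up: n = 4269.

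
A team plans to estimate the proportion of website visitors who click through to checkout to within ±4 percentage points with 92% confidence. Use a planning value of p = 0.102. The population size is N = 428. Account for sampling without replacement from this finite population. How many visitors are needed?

n = 125

For a proportion with margin E = 0.04 at 92% confidence, z = 1.751.
n = p̂(1−p̂)(z/E)² = 0.102 × 0.898 × (1.751/0.04)² = 175.52 — call this n₀.
Finite-population correction with N = 428: n = n₀ / (1 + (n₀−1)/N) = 175.52 / 1.408 = 124.66
Round up: n = 125.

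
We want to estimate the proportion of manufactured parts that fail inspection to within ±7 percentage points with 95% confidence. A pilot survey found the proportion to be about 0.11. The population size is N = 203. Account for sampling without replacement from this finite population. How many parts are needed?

n = 56

For a proportion with margin E = 0.07 at 95% confidence, z = 1.960.
n = p̂(1−p̂)(z/E)² = 0.11 × 0.89 × (1.960/0.07)² = 76.75 — call this n₀.
Finite-population correction with N = 203: n = n₀ / (1 + (n₀−1)/N) = 76.75 / 1.373 = 55.90
Round up: n = 56.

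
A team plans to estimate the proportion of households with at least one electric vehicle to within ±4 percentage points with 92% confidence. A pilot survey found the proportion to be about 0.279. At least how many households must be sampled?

386

For a proportion with margin E = 0.04 at 92% confidence, z = 1.751.
n = p̂(1−p̂)(z/E)² = 0.279 × 0.721 × (1.751/0.04)² = 385.47
Round up: n = 386.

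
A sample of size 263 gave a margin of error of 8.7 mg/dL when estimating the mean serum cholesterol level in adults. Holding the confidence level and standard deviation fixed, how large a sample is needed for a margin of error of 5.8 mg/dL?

Margin of error scales as 1/√n, so n₂ = n₁·(E₁/E₂)².
n₂ = 263 × (8.7/5.8)² = 263 × 2.25 = 591.75
Round up: n₂ = 592.

592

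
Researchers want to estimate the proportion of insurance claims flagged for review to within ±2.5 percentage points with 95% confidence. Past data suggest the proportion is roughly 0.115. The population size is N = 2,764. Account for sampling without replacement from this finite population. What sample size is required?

511

For a proportion with margin E = 0.025 at 95% confidence, z = 1.960.
n = p̂(1−p̂)(z/E)² = 0.115 × 0.885 × (1.960/0.025)² = 625.57 — call this n₀.
Finite-population correction with N = 2,764: n = n₀ / (1 + (n₀−1)/N) = 625.57 / 1.226 = 510.25
Round up: n = 511.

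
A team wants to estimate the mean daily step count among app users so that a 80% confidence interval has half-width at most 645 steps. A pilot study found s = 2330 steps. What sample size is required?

22

For a mean, the margin of error is E = z·σ/√n, so n = (zσ/E)².
At 80% confidence, z = 1.282.
n = (1.282 × 2330 / 645)² = 21.45
Round up: n = 22.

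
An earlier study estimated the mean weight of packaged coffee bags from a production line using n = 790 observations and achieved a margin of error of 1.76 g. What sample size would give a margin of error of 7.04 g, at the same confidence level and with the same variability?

Margin of error scales as 1/√n, so n₂ = n₁·(E₁/E₂)².
n₂ = 790 × (1.76/7.04)² = 790 × 0.0625 = 49.38
Round up: n₂ = 50.

50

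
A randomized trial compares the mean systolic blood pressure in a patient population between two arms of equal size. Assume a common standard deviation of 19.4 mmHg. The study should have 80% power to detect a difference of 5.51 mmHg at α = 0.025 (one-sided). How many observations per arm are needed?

For two equal groups, n per group = 2·((z_α + z_β)·σ/δ)².
z_α = 1.960; z_β = 0.842 (power 80%).
n = 2 × (2.802 × 19.4 / 5.51)² = 2 × 97.33 = 194.66
Round up: n = 195 per group.

195 per group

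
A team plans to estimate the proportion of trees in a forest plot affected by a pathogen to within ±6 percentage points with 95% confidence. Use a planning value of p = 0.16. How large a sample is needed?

For a proportion with margin E = 0.06 at 95% confidence, z = 1.960.
n = p̂(1−p̂)(z/E)² = 0.16 × 0.84 × (1.960/0.06)² = 143.42
Round up: n = 144.

n = 144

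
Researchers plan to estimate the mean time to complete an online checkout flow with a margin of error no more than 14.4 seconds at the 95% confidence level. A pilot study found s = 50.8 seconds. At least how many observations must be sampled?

48

For a mean, the margin of error is E = z·σ/√n, so n = (zσ/E)².
At 95% confidence, z = 1.960.
n = (1.960 × 50.8 / 14.4)² = 47.81
Round up: n = 48.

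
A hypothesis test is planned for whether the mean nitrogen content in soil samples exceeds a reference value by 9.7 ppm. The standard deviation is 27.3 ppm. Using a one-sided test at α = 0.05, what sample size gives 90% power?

68

For a one-sample z-test, n = ((z_α + z_β)·σ/δ)².
z_α = 1.645 (one-sided α = 0.05); z_β = 1.282 (power 90% → β = 0.1).
n = (2.927 × 27.3 / 9.7)² = 67.86
Round up: n = 68.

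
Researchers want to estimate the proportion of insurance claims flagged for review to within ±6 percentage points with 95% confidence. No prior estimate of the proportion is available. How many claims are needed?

n = 267

For a proportion with margin E = 0.06 at 95% confidence, z = 1.960.
With no prior estimate, use p = 0.5, which maximizes p(1−p) at 0.25.
n = 0.25 × (z/E)² = 0.25 × (1.960/0.06)² = 266.78
Round up: n = 267.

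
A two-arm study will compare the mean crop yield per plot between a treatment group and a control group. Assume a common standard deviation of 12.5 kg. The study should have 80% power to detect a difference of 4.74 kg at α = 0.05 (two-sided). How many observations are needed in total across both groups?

220 total

For two equal groups, n per group = 2·((z_{α/2} + z_β)·σ/δ)².
z_{α/2} = 1.960; z_β = 0.842 (power 80%).
n = 2 × (2.802 × 12.5 / 4.74)² = 2 × 54.60 = 109.20
Round up: n = 110 per group.
Total across both groups: 2 × 110 = 220.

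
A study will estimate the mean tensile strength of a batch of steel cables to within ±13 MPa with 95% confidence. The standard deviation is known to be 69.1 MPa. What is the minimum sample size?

For a mean, the margin of error is E = z·σ/√n, so n = (zσ/E)².
At 95% confidence, z = 1.960.
n = (1.960 × 69.1 / 13)² = 108.54
Round up: n = 109.

n = 109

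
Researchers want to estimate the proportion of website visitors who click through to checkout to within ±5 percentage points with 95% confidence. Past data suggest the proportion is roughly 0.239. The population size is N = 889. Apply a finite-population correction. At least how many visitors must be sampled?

For a proportion with margin E = 0.05 at 95% confidence, z = 1.960.
n = p̂(1−p̂)(z/E)² = 0.239 × 0.761 × (1.960/0.05)² = 279.48 — call this n₀.
Finite-population correction with N = 889: n = n₀ / (1 + (n₀−1)/N) = 279.48 / 1.313 = 212.86
Round up: n = 213.

213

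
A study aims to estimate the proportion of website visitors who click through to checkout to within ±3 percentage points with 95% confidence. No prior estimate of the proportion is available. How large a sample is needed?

For a proportion with margin E = 0.03 at 95% confidence, z = 1.960.
With no prior estimate, use p = 0.5, which maximizes p(1−p) at 0.25.
n = 0.25 × (z/E)² = 0.25 × (1.960/0.03)² = 1067.11
Round up: n = 1068.

1068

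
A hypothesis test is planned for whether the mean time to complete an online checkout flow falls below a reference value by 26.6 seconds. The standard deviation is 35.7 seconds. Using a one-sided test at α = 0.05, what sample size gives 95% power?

For a one-sample z-test, n = ((z_α + z_β)·σ/δ)².
z_α = 1.645 (one-sided α = 0.05); z_β = 1.645 (power 95% → β = 0.05).
n = (3.290 × 35.7 / 26.6)² = 19.50
Round up: n = 20.

n = 20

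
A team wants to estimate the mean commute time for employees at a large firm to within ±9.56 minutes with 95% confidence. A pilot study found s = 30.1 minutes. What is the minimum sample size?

39

For a mean, the margin of error is E = z·σ/√n, so n = (zσ/E)².
At 95% confidence, z = 1.960.
n = (1.960 × 30.1 / 9.56)² = 38.08
Round up: n = 39.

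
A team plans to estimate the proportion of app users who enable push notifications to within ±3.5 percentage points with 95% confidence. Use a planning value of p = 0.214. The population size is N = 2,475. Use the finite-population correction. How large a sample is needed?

435

For a proportion with margin E = 0.035 at 95% confidence, z = 1.960.
n = p̂(1−p̂)(z/E)² = 0.214 × 0.786 × (1.960/0.035)² = 527.49 — call this n₀.
Finite-population correction with N = 2,475: n = n₀ / (1 + (n₀−1)/N) = 527.49 / 1.213 = 434.86
Round up: n = 435.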